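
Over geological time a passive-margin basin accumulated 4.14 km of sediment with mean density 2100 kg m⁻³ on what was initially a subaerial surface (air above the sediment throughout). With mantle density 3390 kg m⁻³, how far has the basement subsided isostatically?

Subaerial load: s = t ρ_sed / ρ_m = 4.14 km × 2100/3390 = 2.56 km.

2.56 km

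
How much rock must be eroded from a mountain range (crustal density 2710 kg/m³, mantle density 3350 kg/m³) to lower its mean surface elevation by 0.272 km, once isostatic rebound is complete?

1.42 km

Net drop Δ = e − u = e − e ρ_c/ρ_m = e (ρ_m − ρ_c)/ρ_m.
e = Δ ρ_m/(ρ_m − ρ_c) = 0.272 km × 3350/640 = 1.42 km.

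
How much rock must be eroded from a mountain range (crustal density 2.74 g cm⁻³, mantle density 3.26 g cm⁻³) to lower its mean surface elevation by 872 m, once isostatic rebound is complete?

5470 m

Net drop Δ = e − u = e − e ρ_c/ρ_m = e (ρ_m − ρ_c)/ρ_m.
e = Δ ρ_m/(ρ_m − ρ_c) = 872 m × 3.26/0.52 = 5470 m.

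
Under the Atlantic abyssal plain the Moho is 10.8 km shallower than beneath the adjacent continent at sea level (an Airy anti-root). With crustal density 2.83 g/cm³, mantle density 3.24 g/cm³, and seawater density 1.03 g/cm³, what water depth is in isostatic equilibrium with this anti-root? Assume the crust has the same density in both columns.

2.46 km

Replacing a thickness d of crust by seawater at the top must be balanced by replacing crust with mantle at the base: d (ρ_c − ρ_w) = a (ρ_m − ρ_c).
d = a (ρ_m − ρ_c)/(ρ_c − ρ_w) = 10.8 km × 0.41/1.8 = 2.46 km.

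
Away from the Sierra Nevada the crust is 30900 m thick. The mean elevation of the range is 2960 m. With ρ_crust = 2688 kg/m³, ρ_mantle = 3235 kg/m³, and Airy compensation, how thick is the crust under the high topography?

48400 m

Root depth r = h ρ_c / (ρ_m − ρ_c) = 2960 m × 2688 / 547 = 14550 m.
Total thickness = T + h + r = 30900 m + 2960 m + 14550 m = 48400 m.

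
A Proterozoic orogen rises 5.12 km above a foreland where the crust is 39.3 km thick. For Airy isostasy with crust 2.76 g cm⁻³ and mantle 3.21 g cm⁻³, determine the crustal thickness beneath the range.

Root depth r = h ρ_c / (ρ_m − ρ_c) = 5.12 km × 2.76 / 0.45 = 31.4 km.
Total thickness = T + h + r = 39.3 km + 5.12 km + 31.4 km = 75.8 km.

75.8 km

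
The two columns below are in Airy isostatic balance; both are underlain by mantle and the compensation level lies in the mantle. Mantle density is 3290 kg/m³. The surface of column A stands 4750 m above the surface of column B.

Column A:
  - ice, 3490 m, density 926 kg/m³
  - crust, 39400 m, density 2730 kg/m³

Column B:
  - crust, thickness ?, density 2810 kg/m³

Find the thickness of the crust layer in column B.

30600 m

Take the compensation level at the base of the deeper column (depth z_c below the surface of column A) and equate Σ ρ_i t_i down to z_c; mantle fills any gap and the z_c terms cancel.
Column A: 3490×926 + 39400×2730 + (z_c − 42890)×3290
Column B: 4750×0 + x×2810 + (z_c − 4750 − 0 − x)×3290
The z_c×3290 term appears on both sides and cancels. Collect the known terms of each column as K = Σ(ρt)_known − 3290 × (depth of known layers): K_A = 110793740 − 3290×42890 = −30314360; K_B = 0 − 3290×(4750 + 0) = −15627500.
Balance: K_A = K_B − x×(3290 − 2810), so x = (K_B − K_A)/(3290 − 2810) = 14686900/480 = 30600 m.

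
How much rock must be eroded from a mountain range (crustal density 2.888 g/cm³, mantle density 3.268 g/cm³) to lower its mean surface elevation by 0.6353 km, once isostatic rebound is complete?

Net drop Δ = e − u = e − e ρ_c/ρ_m = e (ρ_m − ρ_c)/ρ_m.
e = Δ ρ_m/(ρ_m − ρ_c) = 0.6353 km × 3.268/0.38 = 5.46 km.

5.46 km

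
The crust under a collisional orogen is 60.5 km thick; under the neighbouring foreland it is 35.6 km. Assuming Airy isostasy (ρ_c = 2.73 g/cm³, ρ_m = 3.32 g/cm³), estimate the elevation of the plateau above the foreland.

4.42 km

Excess crust Δ = 60.5 km − 35.6 km = 24.9 km, split between elevation h and root r with h + r = Δ.
Airy balance ρ_c h = (ρ_m − ρ_c) r gives r = h ρ_c/(ρ_m − ρ_c), so h (1 + ρ_c/(ρ_m − ρ_c)) = Δ, i.e. h = Δ (ρ_m − ρ_c)/ρ_m.
h = 24.9 km × 0.59/3.32 = 4.42 km.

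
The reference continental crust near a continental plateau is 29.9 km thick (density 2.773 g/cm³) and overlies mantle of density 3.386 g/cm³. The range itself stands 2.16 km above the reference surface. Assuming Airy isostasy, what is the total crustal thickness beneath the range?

41.8 km

Root depth r = h ρ_c / (ρ_m − ρ_c) = 2.16 km × 2.773 / 0.613 = 9.771 km.
Total thickness = T + h + r = 29.9 km + 2.16 km + 9.771 km = 41.8 km.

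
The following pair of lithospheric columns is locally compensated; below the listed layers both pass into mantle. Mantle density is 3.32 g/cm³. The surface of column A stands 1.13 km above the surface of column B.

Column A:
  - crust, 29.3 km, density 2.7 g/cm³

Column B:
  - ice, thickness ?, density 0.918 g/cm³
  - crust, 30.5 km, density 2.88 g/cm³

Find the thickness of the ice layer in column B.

Take the compensation level at the base of the deeper column (depth z_c below the surface of column A) and equate Σ ρ_i t_i down to z_c; mantle fills any gap and the z_c terms cancel.
Column A: 29.3×2.7 + (z_c − 29.3)×3.32
Column B: 1.13×0 + x×0.918 + 30.5×2.88 + (z_c − 1.13 − 30.5 − x)×3.32
The z_c×3.32 term appears on both sides and cancels. Collect the known terms of each column as K = Σ(ρt)_known − 3.32 × (depth of known layers): K_A = 79.11 − 3.32×29.3 = −18.166; K_B = 87.84 − 3.32×(1.13 + 30.5) = −17.1716.
Balance: K_A = K_B − x×(3.32 − 0.918), so x = (K_B − K_A)/(3.32 − 0.918) = 0.9944/2.402 = 0.414 km.

0.414 km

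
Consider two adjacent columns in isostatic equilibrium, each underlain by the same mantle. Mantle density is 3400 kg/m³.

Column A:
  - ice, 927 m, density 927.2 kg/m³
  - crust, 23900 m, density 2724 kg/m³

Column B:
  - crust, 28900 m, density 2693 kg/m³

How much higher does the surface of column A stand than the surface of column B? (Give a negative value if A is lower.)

−583 m

For any compensation level in the mantle, the mantle terms cancel and isostasy reduces to e = (Σt_A − Σt_B) − (Σ(ρt)_A − Σ(ρt)_B) / ρ_m.
Σt_A = 24827 m; Σt_B = 28900 m; Σ(ρt)_A = 65963114.4; Σ(ρt)_B = 77827700 (in m·kg/m³).
e = (24827 − 28900) − (65963114.4 − 77827700) / 3400 = −583 m.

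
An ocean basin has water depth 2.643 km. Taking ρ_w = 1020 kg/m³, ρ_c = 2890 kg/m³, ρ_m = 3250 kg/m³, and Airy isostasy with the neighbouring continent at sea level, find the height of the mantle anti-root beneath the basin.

13.7 km

Equating mass per unit area of the two columns: replacing crust with seawater at the top is compensated by replacing crust with mantle at the base: d (ρ_c − ρ_w) = a (ρ_m − ρ_c).
a = d (ρ_c − ρ_w)/(ρ_m − ρ_c) = 2.643 km × 1870/360 = 13.7 km.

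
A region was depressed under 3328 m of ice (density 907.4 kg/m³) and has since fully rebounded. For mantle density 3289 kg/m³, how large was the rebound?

Removing the load lets mantle flow back in; uplift u satisfies ρ_ice t = ρ_m u.
u = t ρ_ice/ρ_m = 3328 m × 907.4/3289 = 918 m.

918 m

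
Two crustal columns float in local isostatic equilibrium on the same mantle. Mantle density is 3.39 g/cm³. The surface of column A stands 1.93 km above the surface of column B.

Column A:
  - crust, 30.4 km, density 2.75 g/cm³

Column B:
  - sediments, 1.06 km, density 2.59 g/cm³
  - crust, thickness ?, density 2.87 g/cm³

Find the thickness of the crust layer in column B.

Take the compensation level at the base of the deeper column (depth z_c below the surface of column A) and equate Σ ρ_i t_i down to z_c; mantle fills any gap and the z_c terms cancel.
Column A: 30.4×2.75 + (z_c − 30.4)×3.39
Column B: 1.93×0 + 1.06×2.59 + x×2.87 + (z_c − 1.93 − 1.06 − x)×3.39
The z_c×3.39 term appears on both sides and cancels. Collect the known terms of each column as K = Σ(ρt)_known − 3.39 × (depth of known layers): K_A = 83.6 − 3.39×30.4 = −19.456; K_B = 2.7454 − 3.39×(1.93 + 1.06) = −7.3907.
Balance: K_A = K_B − x×(3.39 − 2.87), so x = (K_B − K_A)/(3.39 − 2.87) = 12.0653/0.52 = 23.2 km.

23.2 km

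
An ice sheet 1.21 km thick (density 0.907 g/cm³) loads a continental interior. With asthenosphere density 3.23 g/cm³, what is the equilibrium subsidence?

For local isostatic compensation: the ice load ρ_ice t is balanced by mantle displaced below, ρ_m s.
s = t ρ_ice / ρ_m = 1.21 km × 0.907/3.23 = 0.34 km.

0.34 km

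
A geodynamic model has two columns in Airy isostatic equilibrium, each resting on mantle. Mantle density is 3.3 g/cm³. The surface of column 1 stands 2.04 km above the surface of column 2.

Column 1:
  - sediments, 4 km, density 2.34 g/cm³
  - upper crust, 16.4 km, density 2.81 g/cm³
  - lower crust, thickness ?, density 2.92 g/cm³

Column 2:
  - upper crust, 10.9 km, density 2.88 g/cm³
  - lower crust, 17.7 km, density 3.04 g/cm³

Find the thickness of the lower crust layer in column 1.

10.6 km

Take the compensation level at the base of the deeper column (depth z_c below the surface of column 1) and equate Σ ρ_i t_i down to z_c; mantle fills any gap and the z_c terms cancel.
Column 1: 4×2.34 + 16.4×2.81 + x×2.92 + (z_c − 20.4 − x)×3.3
Column 2: 2.04×0 + 10.9×2.88 + 17.7×3.04 + (z_c − 2.04 − 28.6)×3.3
The z_c×3.3 term appears on both sides and cancels. Collect the known terms of each column as K = Σ(ρt)_known − 3.3 × (depth of known layers): K_1 = 55.444 − 3.3×20.4 = −11.876; K_2 = 85.2 − 3.3×(2.04 + 28.6) = −15.912.
Balance: K_1 − x×(3.3 − 2.92) = K_2, so x = (K_1 − K_2)/(3.3 − 2.92) = 4.036/0.38 = 10.6 km.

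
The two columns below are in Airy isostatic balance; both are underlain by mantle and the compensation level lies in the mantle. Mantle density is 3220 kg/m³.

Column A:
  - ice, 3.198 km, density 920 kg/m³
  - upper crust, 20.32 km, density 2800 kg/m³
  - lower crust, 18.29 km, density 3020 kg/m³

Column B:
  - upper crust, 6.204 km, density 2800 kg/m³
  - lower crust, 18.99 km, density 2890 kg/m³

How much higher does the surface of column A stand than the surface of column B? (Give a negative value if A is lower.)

3.32 km

For any compensation level in the mantle, the mantle terms cancel and isostasy reduces to e = (Σt_A − Σt_B) − (Σ(ρt)_A − Σ(ρt)_B) / ρ_m.
Σt_A = 41.808 km; Σt_B = 25.194 km; Σ(ρt)_A = 115073.96; Σ(ρt)_B = 72252.3 (in km·kg/m³).
e = (41.808 − 25.194) − (115073.96 − 72252.3) / 3220 = 3.32 km.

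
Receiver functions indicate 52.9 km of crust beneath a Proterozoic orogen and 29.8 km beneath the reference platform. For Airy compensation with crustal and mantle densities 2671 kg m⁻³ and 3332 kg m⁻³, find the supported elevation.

4.58 km

Excess crust Δ = 52.9 km − 29.8 km = 23.1 km, split between elevation h and root r with h + r = Δ.
Airy balance ρ_c h = (ρ_m − ρ_c) r gives r = h ρ_c/(ρ_m − ρ_c), so h (1 + ρ_c/(ρ_m − ρ_c)) = Δ, i.e. h = Δ (ρ_m − ρ_c)/ρ_m.
h = 23.1 km × 661/3332 = 4.58 km.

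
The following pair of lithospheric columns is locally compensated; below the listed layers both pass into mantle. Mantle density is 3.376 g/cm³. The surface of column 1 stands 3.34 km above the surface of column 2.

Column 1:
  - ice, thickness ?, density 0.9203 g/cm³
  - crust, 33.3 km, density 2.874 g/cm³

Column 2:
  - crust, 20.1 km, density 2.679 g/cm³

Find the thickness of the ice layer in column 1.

Take the compensation level at the base of the deeper column (depth z_c below the surface of column 1) and equate Σ ρ_i t_i down to z_c; mantle fills any gap and the z_c terms cancel.
Column 1: x×0.9203 + 33.3×2.874 + (z_c − 33.3 − x)×3.376
Column 2: 3.34×0 + 20.1×2.679 + (z_c − 3.34 − 20.1)×3.376
The z_c×3.376 term appears on both sides and cancels. Collect the known terms of each column as K = Σ(ρt)_known − 3.376 × (depth of known layers): K_1 = 95.7042 − 3.376×33.3 = −16.7166; K_2 = 53.8479 − 3.376×(3.34 + 20.1) = −25.28554.
Balance: K_1 − x×(3.376 − 0.9203) = K_2, so x = (K_1 − K_2)/(3.376 − 0.9203) = 8.56894/2.4557 = 3.49 km.

3.49 km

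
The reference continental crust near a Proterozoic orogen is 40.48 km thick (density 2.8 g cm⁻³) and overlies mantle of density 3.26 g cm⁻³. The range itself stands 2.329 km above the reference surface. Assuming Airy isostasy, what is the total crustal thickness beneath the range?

Root depth r = h ρ_c / (ρ_m − ρ_c) = 2.329 km × 2.8 / 0.46 = 14.18 km.
Total thickness = T + h + r = 40.48 km + 2.329 km + 14.18 km = 57 km.

57 km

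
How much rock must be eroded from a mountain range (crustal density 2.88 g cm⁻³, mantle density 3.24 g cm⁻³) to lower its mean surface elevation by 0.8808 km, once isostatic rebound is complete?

7.93 km

Net drop Δ = e − u = e − e ρ_c/ρ_m = e (ρ_m − ρ_c)/ρ_m.
e = Δ ρ_m/(ρ_m − ρ_c) = 0.8808 km × 3.24/0.36 = 7.93 km.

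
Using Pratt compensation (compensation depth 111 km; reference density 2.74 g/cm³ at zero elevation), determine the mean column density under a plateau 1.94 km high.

Pratt balance: ρ_ref D = ρ (D + h).
ρ = ρ_ref D/(D + h) = 2.74 × 111 km/(111 km + 1.94 km) = 2.69 g/cm³.

2.69 g/cm³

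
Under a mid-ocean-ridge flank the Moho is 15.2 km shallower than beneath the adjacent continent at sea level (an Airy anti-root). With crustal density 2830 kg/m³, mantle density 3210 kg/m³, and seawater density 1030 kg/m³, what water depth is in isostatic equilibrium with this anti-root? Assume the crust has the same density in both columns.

Replacing a thickness d of crust by seawater at the top must be balanced by replacing crust with mantle at the base: d (ρ_c − ρ_w) = a (ρ_m − ρ_c).
d = a (ρ_m − ρ_c)/(ρ_c − ρ_w) = 15.2 km × 380/1800 = 3.21 km.

3.21 km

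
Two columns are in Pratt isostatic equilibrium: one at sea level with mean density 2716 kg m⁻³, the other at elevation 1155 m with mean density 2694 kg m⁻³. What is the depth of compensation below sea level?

141000 m

ρ_ref D = ρ (D + h) → D (ρ_ref − ρ) = ρ h.
D = ρ h/(ρ_ref − ρ) = 2694 × 1155 m/(2716 − 2694) = 141000 m.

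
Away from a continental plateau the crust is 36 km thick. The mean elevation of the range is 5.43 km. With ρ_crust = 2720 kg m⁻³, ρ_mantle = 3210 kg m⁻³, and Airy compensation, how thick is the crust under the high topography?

Root depth r = h ρ_c / (ρ_m − ρ_c) = 5.43 km × 2720 / 490 = 30.14 km.
Total thickness = T + h + r = 36 km + 5.43 km + 30.14 km = 71.6 km.

71.6 km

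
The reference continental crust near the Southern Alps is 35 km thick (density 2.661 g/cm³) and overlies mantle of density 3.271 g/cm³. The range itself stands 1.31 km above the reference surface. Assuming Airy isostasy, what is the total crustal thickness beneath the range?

42 km

Root depth r = h ρ_c / (ρ_m − ρ_c) = 1.31 km × 2.661 / 0.61 = 5.715 km.
Total thickness = T + h + r = 35 km + 1.31 km + 5.715 km = 42 km.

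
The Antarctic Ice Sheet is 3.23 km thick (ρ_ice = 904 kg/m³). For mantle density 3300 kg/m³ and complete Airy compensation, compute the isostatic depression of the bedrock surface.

0.885 km

In Airy isostatic equilibrium: the ice load ρ_ice t is balanced by mantle displaced below, ρ_m s.
s = t ρ_ice / ρ_m = 3.23 km × 904/3300 = 0.885 km.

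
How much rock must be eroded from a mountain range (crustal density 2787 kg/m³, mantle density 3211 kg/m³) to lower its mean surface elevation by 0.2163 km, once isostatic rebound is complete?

Net drop Δ = e − u = e − e ρ_c/ρ_m = e (ρ_m − ρ_c)/ρ_m.
e = Δ ρ_m/(ρ_m − ρ_c) = 0.2163 km × 3211/424 = 1.64 km.

1.64 km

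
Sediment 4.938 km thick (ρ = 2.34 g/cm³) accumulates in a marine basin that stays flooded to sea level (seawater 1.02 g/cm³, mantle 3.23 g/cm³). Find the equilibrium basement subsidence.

2.95 km

Submarine loading: the sediment displaces seawater, and the subsidence is in turn flooded, so s (ρ_m − ρ_w) = t (ρ_sed − ρ_w).
s = 4.938 km × (2.34 − 1.02) / (3.23 − 1.02) = 2.95 km.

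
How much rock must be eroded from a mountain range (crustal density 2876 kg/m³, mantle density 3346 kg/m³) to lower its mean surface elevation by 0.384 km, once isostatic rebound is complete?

2.73 km

Net drop Δ = e − u = e − e ρ_c/ρ_m = e (ρ_m − ρ_c)/ρ_m.
e = Δ ρ_m/(ρ_m − ρ_c) = 0.384 km × 3346/470 = 2.73 km.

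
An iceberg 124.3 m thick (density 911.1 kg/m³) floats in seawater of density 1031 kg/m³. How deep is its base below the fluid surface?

110 m

Draft d = t ρ_obj/ρ_fluid = 124.3 m × 911.1/1031 = 110 m.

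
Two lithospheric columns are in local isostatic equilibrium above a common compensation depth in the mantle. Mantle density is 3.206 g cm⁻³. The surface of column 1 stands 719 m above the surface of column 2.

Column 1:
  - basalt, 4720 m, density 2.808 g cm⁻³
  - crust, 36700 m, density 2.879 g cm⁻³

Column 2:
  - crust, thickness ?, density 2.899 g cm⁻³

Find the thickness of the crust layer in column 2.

Take the compensation level at the base of the deeper column (depth z_c below the surface of column 1) and equate Σ ρ_i t_i down to z_c; mantle fills any gap and the z_c terms cancel.
Column 1: 4720×2.808 + 36700×2.879 + (z_c − 41420)×3.206
Column 2: 719×0 + x×2.899 + (z_c − 719 − 0 − x)×3.206
The z_c×3.206 term appears on both sides and cancels. Collect the known terms of each column as K = Σ(ρt)_known − 3.206 × (depth of known layers): K_1 = 118913.06 − 3.206×41420 = −13879.46; K_2 = 0 − 3.206×(719 + 0) = −2305.114.
Balance: K_1 = K_2 − x×(3.206 − 2.899), so x = (K_2 − K_1)/(3.206 − 2.899) = 11574.3/0.307 = 37700 m.

37700 m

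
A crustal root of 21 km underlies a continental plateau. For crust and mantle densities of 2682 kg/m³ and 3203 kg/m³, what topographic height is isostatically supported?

By Archimedes' principle applied to the lithosphere: ρ_c h = (ρ_m − ρ_c) r.
h = r (ρ_m − ρ_c) / ρ_c = 21 km × (3203 − 2682) / 2682 = 4.08 km.

4.08 km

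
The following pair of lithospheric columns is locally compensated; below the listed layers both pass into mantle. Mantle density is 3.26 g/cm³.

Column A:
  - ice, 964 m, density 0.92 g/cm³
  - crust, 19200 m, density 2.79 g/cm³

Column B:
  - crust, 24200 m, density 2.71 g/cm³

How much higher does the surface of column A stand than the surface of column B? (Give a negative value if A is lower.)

For any compensation level in the mantle, the mantle terms cancel and isostasy reduces to e = (Σt_A − Σt_B) − (Σ(ρt)_A − Σ(ρt)_B) / ρ_m.
Σt_A = 20164 m; Σt_B = 24200 m; Σ(ρt)_A = 54454.88; Σ(ρt)_B = 65582 (in m·g/cm³).
e = (20164 − 24200) − (54454.88 − 65582) / 3.26 = −623 m.

−623 m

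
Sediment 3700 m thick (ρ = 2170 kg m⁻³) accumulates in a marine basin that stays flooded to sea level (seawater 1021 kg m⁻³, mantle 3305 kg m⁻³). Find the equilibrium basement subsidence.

Submarine loading: the sediment displaces seawater, and the subsidence is in turn flooded, so s (ρ_m − ρ_w) = t (ρ_sed − ρ_w).
s = 3700 m × (2170 − 1021) / (3305 − 1021) = 1860 m.

1860 m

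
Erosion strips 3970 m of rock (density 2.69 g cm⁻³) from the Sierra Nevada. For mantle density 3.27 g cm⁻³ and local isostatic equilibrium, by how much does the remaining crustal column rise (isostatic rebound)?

Unloading: uplift u = e ρ_c/ρ_m = 3970 m × 2.69/3.27 = 3270 m.

3270 m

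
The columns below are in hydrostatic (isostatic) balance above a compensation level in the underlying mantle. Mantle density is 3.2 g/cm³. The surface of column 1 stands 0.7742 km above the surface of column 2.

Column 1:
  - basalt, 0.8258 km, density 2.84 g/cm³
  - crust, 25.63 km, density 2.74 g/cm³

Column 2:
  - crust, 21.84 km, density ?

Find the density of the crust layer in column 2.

Take the compensation level at the base of the deeper column (depth z_c below the surface of column 1) and equate Σ ρ_i t_i down to z_c; mantle fills any gap and the z_c terms cancel.
Column 1: 0.8258×2.84 + 25.63×2.74 + (z_c − 26.4558)×3.2
Column 2: 0.7742×0 + 21.84×ρ + (z_c − 0.7742 − 21.84)×3.2
The z_c×3.2 term appears on both sides and cancels. Collect the known terms of each column as K = Σ(ρt)_known − 3.2 × (depth of known layers): K_1 = 72.571472 − 3.2×26.4558 = −12.087088; K_2 = 0 − 3.2×(0.7742 + 21.84) = −72.36544.
Balance: K_1 = K_2 + 21.84×ρ, so ρ = (K_1 − K_2)/21.84 = 60.2784/21.84 = 2.76 g/cm³.

2.76 g/cm³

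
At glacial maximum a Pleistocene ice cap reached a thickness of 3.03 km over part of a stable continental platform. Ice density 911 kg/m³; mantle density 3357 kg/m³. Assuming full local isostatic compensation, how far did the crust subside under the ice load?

0.822 km

For local isostatic compensation: the ice load ρ_ice t is balanced by mantle displaced below, ρ_m s.
s = t ρ_ice / ρ_m = 3.03 km × 911/3357 = 0.822 km.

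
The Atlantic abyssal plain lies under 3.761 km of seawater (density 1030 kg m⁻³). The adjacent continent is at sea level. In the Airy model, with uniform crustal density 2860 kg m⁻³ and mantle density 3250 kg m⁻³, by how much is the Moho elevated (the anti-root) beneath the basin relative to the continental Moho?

17.6 km

By Archimedes' principle applied to the lithosphere: replacing crust with seawater at the top is compensated by replacing crust with mantle at the base: d (ρ_c − ρ_w) = a (ρ_m − ρ_c).
a = d (ρ_c − ρ_w)/(ρ_m − ρ_c) = 3.761 km × 1830/390 = 17.6 km.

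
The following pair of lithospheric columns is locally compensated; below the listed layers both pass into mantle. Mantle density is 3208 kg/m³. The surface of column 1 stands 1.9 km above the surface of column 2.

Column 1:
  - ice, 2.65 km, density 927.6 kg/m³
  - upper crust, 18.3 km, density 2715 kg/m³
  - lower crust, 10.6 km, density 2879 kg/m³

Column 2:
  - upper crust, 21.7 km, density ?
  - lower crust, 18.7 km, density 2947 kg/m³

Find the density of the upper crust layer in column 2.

2860 kg/m³

Take the compensation level at the base of the deeper column (depth z_c below the surface of column 1) and equate Σ ρ_i t_i down to z_c; mantle fills any gap and the z_c terms cancel.
Column 1: 2.65×927.6 + 18.3×2715 + 10.6×2879 + (z_c − 31.55)×3208
Column 2: 1.9×0 + 21.7×ρ + 18.7×2947 + (z_c − 1.9 − 40.4)×3208
The z_c×3208 term appears on both sides and cancels. Collect the known terms of each column as K = Σ(ρt)_known − 3208 × (depth of known layers): K_1 = 82660.04 − 3208×31.55 = −18552.36; K_2 = 55108.9 − 3208×(1.9 + 40.4) = −80589.5.
Balance: K_1 = K_2 + 21.7×ρ, so ρ = (K_1 − K_2)/21.7 = 62037.1/21.7 = 2860 kg/m³.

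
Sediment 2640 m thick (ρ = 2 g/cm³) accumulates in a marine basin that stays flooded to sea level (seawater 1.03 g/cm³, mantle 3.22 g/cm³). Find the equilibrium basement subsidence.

Submarine loading: the sediment displaces seawater, and the subsidence is in turn flooded, so s (ρ_m − ρ_w) = t (ρ_sed − ρ_w).
s = 2640 m × (2 − 1.03) / (3.22 − 1.03) = 1170 m.

1170 m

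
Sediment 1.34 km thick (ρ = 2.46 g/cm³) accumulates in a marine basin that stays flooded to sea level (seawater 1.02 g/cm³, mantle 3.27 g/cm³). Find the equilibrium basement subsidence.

Submarine loading: the sediment displaces seawater, and the subsidence is in turn flooded, so s (ρ_m − ρ_w) = t (ρ_sed − ρ_w).
s = 1.34 km × (2.46 − 1.02) / (3.27 − 1.02) = 0.858 km.

0.858 km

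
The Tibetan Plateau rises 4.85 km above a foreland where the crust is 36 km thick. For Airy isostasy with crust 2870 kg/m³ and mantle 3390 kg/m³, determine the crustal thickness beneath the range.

67.6 km

Root depth r = h ρ_c / (ρ_m − ρ_c) = 4.85 km × 2870 / 520 = 26.77 km.
Total thickness = T + h + r = 36 km + 4.85 km + 26.77 km = 67.6 km.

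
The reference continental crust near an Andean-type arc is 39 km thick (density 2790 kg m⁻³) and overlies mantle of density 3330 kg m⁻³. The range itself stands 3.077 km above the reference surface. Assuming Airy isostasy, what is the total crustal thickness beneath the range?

58 km

Root depth r = h ρ_c / (ρ_m − ρ_c) = 3.077 km × 2790 / 540 = 15.9 km.
Total thickness = T + h + r = 39 km + 3.077 km + 15.9 km = 58 km.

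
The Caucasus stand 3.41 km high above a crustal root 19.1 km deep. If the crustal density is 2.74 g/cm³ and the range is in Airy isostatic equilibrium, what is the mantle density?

3.23 g/cm³

Airy balance: ρ_c h = (ρ_m − ρ_c) r → ρ_m = ρ_c (1 + h/r).
ρ_m = 2.74 × (1 + 3.41 km/19.1 km) = 3.23 g/cm³.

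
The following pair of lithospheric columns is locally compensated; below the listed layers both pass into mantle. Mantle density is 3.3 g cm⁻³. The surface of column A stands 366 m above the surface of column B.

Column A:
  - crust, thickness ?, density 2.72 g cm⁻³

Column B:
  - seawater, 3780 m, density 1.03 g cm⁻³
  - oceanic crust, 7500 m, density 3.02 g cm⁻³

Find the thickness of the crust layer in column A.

Take the compensation level at the base of the deeper column (depth z_c below the surface of column A) and equate Σ ρ_i t_i down to z_c; mantle fills any gap and the z_c terms cancel.
Column A: x×2.72 + (z_c − 0 − x)×3.3
Column B: 366×0 + 3780×1.03 + 7500×3.02 + (z_c − 366 − 11280)×3.3
The z_c×3.3 term appears on both sides and cancels. Collect the known terms of each column as K = Σ(ρt)_known − 3.3 × (depth of known layers): K_A = 0 − 3.3×0 = 0; K_B = 26543.4 − 3.3×(366 + 11280) = −11888.4.
Balance: K_A − x×(3.3 − 2.72) = K_B, so x = (K_A − K_B)/(3.3 − 2.72) = 11888.4/0.58 = 20500 m.

20500 m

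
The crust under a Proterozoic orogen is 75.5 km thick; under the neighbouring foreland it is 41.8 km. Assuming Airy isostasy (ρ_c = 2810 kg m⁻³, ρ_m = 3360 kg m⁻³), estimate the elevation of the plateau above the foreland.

Excess crust Δ = 75.5 km − 41.8 km = 33.7 km, split between elevation h and root r with h + r = Δ.
Airy balance ρ_c h = (ρ_m − ρ_c) r gives r = h ρ_c/(ρ_m − ρ_c), so h (1 + ρ_c/(ρ_m − ρ_c)) = Δ, i.e. h = Δ (ρ_m − ρ_c)/ρ_m.
h = 33.7 km × 550/3360 = 5.52 km.

5.52 km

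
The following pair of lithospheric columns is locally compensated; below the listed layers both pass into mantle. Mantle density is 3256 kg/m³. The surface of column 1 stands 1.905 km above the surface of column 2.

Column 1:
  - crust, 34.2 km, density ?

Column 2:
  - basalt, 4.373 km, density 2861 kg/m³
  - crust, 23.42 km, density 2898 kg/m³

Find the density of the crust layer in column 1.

2780 kg/m³

Take the compensation level at the base of the deeper column (depth z_c below the surface of column 1) and equate Σ ρ_i t_i down to z_c; mantle fills any gap and the z_c terms cancel.
Column 1: 34.2×ρ + (z_c − 34.2)×3256
Column 2: 1.905×0 + 4.373×2861 + 23.42×2898 + (z_c − 1.905 − 27.793)×3256
The z_c×3256 term appears on both sides and cancels. Collect the known terms of each column as K = Σ(ρt)_known − 3256 × (depth of known layers): K_1 = 0 − 3256×34.2 = −111355.2; K_2 = 80382.313 − 3256×(1.905 + 27.793) = −16314.375.
Balance: K_1 + 34.2×ρ = K_2, so ρ = (K_2 − K_1)/34.2 = 95040.8/34.2 = 2780 kg/m³.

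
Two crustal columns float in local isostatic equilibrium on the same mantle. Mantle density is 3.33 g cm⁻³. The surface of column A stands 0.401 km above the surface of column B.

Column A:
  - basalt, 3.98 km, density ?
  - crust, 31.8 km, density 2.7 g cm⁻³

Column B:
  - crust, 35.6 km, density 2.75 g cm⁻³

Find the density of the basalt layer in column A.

Take the compensation level at the base of the deeper column (depth z_c below the surface of column A) and equate Σ ρ_i t_i down to z_c; mantle fills any gap and the z_c terms cancel.
Column A: 3.98×ρ + 31.8×2.7 + (z_c − 35.78)×3.33
Column B: 0.401×0 + 35.6×2.75 + (z_c − 0.401 − 35.6)×3.33
The z_c×3.33 term appears on both sides and cancels. Collect the known terms of each column as K = Σ(ρt)_known − 3.33 × (depth of known layers): K_A = 85.86 − 3.33×35.78 = −33.2874; K_B = 97.9 − 3.33×(0.401 + 35.6) = −21.98333.
Balance: K_A + 3.98×ρ = K_B, so ρ = (K_B − K_A)/3.98 = 11.3041/3.98 = 2.84 g cm⁻³.

2.84 g cm⁻³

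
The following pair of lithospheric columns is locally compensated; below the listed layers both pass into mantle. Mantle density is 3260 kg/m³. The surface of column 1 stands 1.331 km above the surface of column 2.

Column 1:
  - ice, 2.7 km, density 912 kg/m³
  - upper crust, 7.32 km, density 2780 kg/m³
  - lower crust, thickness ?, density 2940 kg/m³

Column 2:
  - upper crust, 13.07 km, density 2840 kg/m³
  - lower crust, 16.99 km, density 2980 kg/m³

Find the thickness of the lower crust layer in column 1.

14.8 km

Take the compensation level at the base of the deeper column (depth z_c below the surface of column 1) and equate Σ ρ_i t_i down to z_c; mantle fills any gap and the z_c terms cancel.
Column 1: 2.7×912 + 7.32×2780 + x×2940 + (z_c − 10.02 − x)×3260
Column 2: 1.331×0 + 13.07×2840 + 16.99×2980 + (z_c − 1.331 − 30.06)×3260
The z_c×3260 term appears on both sides and cancels. Collect the known terms of each column as K = Σ(ρt)_known − 3260 × (depth of known layers): K_1 = 22812 − 3260×10.02 = −9853.2; K_2 = 87749 − 3260×(1.331 + 30.06) = −14585.66.
Balance: K_1 − x×(3260 − 2940) = K_2, so x = (K_1 − K_2)/(3260 − 2940) = 4732.46/320 = 14.8 km.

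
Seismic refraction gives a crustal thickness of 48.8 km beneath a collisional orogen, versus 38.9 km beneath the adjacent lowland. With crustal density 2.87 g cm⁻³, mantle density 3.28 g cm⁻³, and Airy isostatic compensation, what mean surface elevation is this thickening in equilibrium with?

1.24 km

Excess crust Δ = 48.8 km − 38.9 km = 9.9 km, split between elevation h and root r with h + r = Δ.
Airy balance ρ_c h = (ρ_m − ρ_c) r gives r = h ρ_c/(ρ_m − ρ_c), so h (1 + ρ_c/(ρ_m − ρ_c)) = Δ, i.e. h = Δ (ρ_m − ρ_c)/ρ_m.
h = 9.9 km × 0.41/3.28 = 1.24 km.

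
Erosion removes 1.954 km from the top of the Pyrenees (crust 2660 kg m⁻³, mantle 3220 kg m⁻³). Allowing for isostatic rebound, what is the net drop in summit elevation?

Rebound u = e ρ_c/ρ_m = 1.954 km × 2660/3220 = 1.614 km.
Net surface drop = e − u = 1.954 km − 1.614 km = e (ρ_m − ρ_c)/ρ_m = 0.34 km.

0.34 km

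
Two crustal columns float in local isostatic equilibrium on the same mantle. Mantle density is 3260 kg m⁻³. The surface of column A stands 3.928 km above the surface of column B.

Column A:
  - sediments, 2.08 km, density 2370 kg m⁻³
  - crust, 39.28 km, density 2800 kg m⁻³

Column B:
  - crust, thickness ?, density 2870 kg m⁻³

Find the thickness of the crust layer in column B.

Take the compensation level at the base of the deeper column (depth z_c below the surface of column A) and equate Σ ρ_i t_i down to z_c; mantle fills any gap and the z_c terms cancel.
Column A: 2.08×2370 + 39.28×2800 + (z_c − 41.36)×3260
Column B: 3.928×0 + x×2870 + (z_c − 3.928 − 0 − x)×3260
The z_c×3260 term appears on both sides and cancels. Collect the known terms of each column as K = Σ(ρt)_known − 3260 × (depth of known layers): K_A = 114913.6 − 3260×41.36 = −19920; K_B = 0 − 3260×(3.928 + 0) = −12805.28.
Balance: K_A = K_B − x×(3260 − 2870), so x = (K_B − K_A)/(3260 − 2870) = 7114.72/390 = 18.2 km.

18.2 km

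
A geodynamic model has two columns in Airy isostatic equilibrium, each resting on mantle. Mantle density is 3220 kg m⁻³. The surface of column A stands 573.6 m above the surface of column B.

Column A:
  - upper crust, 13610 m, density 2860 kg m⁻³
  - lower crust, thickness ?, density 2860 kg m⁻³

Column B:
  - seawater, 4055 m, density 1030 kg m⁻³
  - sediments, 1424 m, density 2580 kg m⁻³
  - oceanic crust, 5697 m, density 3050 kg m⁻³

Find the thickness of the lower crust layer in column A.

Take the compensation level at the base of the deeper column (depth z_c below the surface of column A) and equate Σ ρ_i t_i down to z_c; mantle fills any gap and the z_c terms cancel.
Column A: 13610×2860 + x×2860 + (z_c − 13610 − x)×3220
Column B: 573.6×0 + 4055×1030 + 1424×2580 + 5697×3050 + (z_c − 573.6 − 11176)×3220
The z_c×3220 term appears on both sides and cancels. Collect the known terms of each column as K = Σ(ρt)_known − 3220 × (depth of known layers): K_A = 38924600 − 3220×13610 = −4899600; K_B = 25226420 − 3220×(573.6 + 11176) = −12607292.
Balance: K_A − x×(3220 − 2860) = K_B, so x = (K_A − K_B)/(3220 − 2860) = 7707690/360 = 21400 m.

21400 m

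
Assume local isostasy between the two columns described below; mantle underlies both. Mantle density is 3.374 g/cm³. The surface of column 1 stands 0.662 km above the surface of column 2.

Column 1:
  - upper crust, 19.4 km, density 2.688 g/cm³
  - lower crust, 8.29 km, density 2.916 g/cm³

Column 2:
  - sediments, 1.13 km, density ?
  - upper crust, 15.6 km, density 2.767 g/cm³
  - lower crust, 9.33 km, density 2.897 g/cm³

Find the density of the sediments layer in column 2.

Take the compensation level at the base of the deeper column (depth z_c below the surface of column 1) and equate Σ ρ_i t_i down to z_c; mantle fills any gap and the z_c terms cancel.
Column 1: 19.4×2.688 + 8.29×2.916 + (z_c − 27.69)×3.374
Column 2: 0.662×0 + 1.13×ρ + 15.6×2.767 + 9.33×2.897 + (z_c − 0.662 − 26.06)×3.374
The z_c×3.374 term appears on both sides and cancels. Collect the known terms of each column as K = Σ(ρt)_known − 3.374 × (depth of known layers): K_1 = 76.32084 − 3.374×27.69 = −17.10522; K_2 = 70.19421 − 3.374×(0.662 + 26.06) = −19.965818.
Balance: K_1 = K_2 + 1.13×ρ, so ρ = (K_1 − K_2)/1.13 = 2.8606/1.13 = 2.53 g/cm³.

2.53 g/cm³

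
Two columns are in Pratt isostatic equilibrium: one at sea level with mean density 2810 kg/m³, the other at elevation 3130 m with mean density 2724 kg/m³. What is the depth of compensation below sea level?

ρ_ref D = ρ (D + h) → D (ρ_ref − ρ) = ρ h.
D = ρ h/(ρ_ref − ρ) = 2724 × 3130 m/(2810 − 2724) = 99100 m.

99100 m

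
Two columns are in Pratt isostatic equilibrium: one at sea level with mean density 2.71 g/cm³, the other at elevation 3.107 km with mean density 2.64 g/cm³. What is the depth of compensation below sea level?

117 km

ρ_ref D = ρ (D + h) → D (ρ_ref − ρ) = ρ h.
D = ρ h/(ρ_ref − ρ) = 2.64 × 3.107 km/(2.71 − 2.64) = 117 km.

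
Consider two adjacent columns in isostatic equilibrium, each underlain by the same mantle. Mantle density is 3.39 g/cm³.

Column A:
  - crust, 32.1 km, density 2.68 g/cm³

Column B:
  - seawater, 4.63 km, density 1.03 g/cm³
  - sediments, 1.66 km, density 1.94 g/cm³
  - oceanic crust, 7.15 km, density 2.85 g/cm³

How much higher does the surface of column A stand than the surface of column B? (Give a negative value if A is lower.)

1.65 km

For any compensation level in the mantle, the mantle terms cancel and isostasy reduces to e = (Σt_A − Σt_B) − (Σ(ρt)_A − Σ(ρt)_B) / ρ_m.
Σt_A = 32.1 km; Σt_B = 13.44 km; Σ(ρt)_A = 86.028; Σ(ρt)_B = 28.3668 (in km·g/cm³).
e = (32.1 − 13.44) − (86.028 − 28.3668) / 3.39 = 1.65 km.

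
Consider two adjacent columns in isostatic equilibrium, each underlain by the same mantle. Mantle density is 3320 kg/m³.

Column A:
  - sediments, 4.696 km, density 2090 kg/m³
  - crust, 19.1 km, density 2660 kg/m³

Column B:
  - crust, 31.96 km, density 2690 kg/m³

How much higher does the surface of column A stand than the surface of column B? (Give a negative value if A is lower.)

−0.528 km

For any compensation level in the mantle, the mantle terms cancel and isostasy reduces to e = (Σt_A − Σt_B) − (Σ(ρt)_A − Σ(ρt)_B) / ρ_m.
Σt_A = 23.796 km; Σt_B = 31.96 km; Σ(ρt)_A = 60620.64; Σ(ρt)_B = 85972.4 (in km·kg/m³).
e = (23.796 − 31.96) − (60620.64 − 85972.4) / 3320 = −0.528 km.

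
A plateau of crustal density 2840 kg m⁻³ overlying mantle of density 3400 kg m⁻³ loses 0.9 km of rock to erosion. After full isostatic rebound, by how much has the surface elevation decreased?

0.148 km

Rebound u = e ρ_c/ρ_m = 0.9 km × 2840/3400 = 0.7518 km.
Net surface drop = e − u = 0.9 km − 0.7518 km = e (ρ_m − ρ_c)/ρ_m = 0.148 km.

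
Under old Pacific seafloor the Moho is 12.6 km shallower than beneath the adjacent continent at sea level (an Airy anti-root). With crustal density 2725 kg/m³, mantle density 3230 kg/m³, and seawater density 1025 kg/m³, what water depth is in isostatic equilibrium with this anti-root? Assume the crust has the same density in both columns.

Replacing a thickness d of crust by seawater at the top must be balanced by replacing crust with mantle at the base: d (ρ_c − ρ_w) = a (ρ_m − ρ_c).
d = a (ρ_m − ρ_c)/(ρ_c − ρ_w) = 12.6 km × 505/1700 = 3.74 km.

3.74 km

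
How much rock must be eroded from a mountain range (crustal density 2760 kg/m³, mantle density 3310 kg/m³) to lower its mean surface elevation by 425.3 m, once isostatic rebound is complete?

2560 m

Net drop Δ = e − u = e − e ρ_c/ρ_m = e (ρ_m − ρ_c)/ρ_m.
e = Δ ρ_m/(ρ_m − ρ_c) = 425.3 m × 3310/550 = 2560 m.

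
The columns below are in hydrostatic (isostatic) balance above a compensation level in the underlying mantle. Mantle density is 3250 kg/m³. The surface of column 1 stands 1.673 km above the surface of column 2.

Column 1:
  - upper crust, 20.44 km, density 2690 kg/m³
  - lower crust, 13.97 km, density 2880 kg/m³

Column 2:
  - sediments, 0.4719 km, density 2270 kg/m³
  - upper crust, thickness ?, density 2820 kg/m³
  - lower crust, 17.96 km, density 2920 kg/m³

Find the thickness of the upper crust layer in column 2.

11.1 km

Take the compensation level at the base of the deeper column (depth z_c below the surface of column 1) and equate Σ ρ_i t_i down to z_c; mantle fills any gap and the z_c terms cancel.
Column 1: 20.44×2690 + 13.97×2880 + (z_c − 34.41)×3250
Column 2: 1.673×0 + 0.4719×2270 + x×2820 + 17.96×2920 + (z_c − 1.673 − 18.4319 − x)×3250
The z_c×3250 term appears on both sides and cancels. Collect the known terms of each column as K = Σ(ρt)_known − 3250 × (depth of known layers): K_1 = 95217.2 − 3250×34.41 = −16615.3; K_2 = 53514.413 − 3250×(1.673 + 18.4319) = −11826.512.
Balance: K_1 = K_2 − x×(3250 − 2820), so x = (K_2 − K_1)/(3250 − 2820) = 4788.79/430 = 11.1 km.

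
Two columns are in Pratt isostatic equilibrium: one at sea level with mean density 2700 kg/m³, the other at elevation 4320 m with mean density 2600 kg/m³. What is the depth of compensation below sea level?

112000 m

ρ_ref D = ρ (D + h) → D (ρ_ref − ρ) = ρ h.
D = ρ h/(ρ_ref − ρ) = 2600 × 4320 m/(2700 − 2600) = 112000 m.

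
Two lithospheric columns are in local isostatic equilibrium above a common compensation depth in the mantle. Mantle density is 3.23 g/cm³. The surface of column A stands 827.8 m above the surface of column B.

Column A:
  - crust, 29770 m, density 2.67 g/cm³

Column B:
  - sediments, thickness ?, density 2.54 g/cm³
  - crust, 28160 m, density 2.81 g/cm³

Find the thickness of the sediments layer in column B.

3150 m

Take the compensation level at the base of the deeper column (depth z_c below the surface of column A) and equate Σ ρ_i t_i down to z_c; mantle fills any gap and the z_c terms cancel.
Column A: 29770×2.67 + (z_c − 29770)×3.23
Column B: 827.8×0 + x×2.54 + 28160×2.81 + (z_c − 827.8 − 28160 − x)×3.23
The z_c×3.23 term appears on both sides and cancels. Collect the known terms of each column as K = Σ(ρt)_known − 3.23 × (depth of known layers): K_A = 79485.9 − 3.23×29770 = −16671.2; K_B = 79129.6 − 3.23×(827.8 + 28160) = −14500.994.
Balance: K_A = K_B − x×(3.23 − 2.54), so x = (K_B − K_A)/(3.23 − 2.54) = 2170.21/0.69 = 3150 m.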